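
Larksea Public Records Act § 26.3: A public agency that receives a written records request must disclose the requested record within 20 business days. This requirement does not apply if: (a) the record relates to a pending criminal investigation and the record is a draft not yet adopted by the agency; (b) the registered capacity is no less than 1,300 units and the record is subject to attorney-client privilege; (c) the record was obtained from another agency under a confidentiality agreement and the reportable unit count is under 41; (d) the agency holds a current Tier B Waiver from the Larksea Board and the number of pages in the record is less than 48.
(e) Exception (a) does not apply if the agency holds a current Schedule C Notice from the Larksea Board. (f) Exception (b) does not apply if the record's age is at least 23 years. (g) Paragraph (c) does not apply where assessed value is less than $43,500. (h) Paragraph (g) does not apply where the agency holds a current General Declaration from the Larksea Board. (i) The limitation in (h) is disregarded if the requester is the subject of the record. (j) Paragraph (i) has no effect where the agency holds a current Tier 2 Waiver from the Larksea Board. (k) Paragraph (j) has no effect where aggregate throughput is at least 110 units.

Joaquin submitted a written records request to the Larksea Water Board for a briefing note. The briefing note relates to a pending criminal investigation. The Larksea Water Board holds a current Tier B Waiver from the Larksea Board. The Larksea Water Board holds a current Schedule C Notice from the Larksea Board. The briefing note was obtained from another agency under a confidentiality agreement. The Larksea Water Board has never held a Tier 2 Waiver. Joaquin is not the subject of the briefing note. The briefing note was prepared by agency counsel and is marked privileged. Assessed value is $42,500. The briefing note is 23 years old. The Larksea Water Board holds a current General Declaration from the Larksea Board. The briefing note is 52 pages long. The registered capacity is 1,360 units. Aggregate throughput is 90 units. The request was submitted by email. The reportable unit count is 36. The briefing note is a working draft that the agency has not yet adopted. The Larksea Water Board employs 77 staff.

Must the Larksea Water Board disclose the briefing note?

No — exception (c) applies; the Larksea Water Board is not required to disclose the briefing note.

All of (a)'s requirements are met (the briefing note relates to a pending investigation; the briefing note is an unadopted draft). Turning to paragraph (e): (e) operates against (a): a current Schedule C Notice is held. Exception (a) does not apply.
All of (b)'s requirements are met (the registered capacity is 1,360 units, meeting the 1,300 units threshold; the briefing note is privileged). Turning to paragraph (f): (f) is engaged — the record's age is 23 years, meeting the 23 years threshold. (b) is therefore removed.
All of (c)'s requirements are met (the briefing note was obtained under a confidentiality agreement; the reportable unit count is 36, under the 41 limit). As to paragraphs (g)–(k): (g) is triggered (assessed value is $42,500, less than the $43,500 limit), but is displaced by (h): (h) operates against (g): a current General Declaration is held. (i), which would lift (h), is not engaged — Joaquin is not the subject of the briefing note. (c) remains available.
Exception (d) fails — the number of pages in the record is 52, not less than 48.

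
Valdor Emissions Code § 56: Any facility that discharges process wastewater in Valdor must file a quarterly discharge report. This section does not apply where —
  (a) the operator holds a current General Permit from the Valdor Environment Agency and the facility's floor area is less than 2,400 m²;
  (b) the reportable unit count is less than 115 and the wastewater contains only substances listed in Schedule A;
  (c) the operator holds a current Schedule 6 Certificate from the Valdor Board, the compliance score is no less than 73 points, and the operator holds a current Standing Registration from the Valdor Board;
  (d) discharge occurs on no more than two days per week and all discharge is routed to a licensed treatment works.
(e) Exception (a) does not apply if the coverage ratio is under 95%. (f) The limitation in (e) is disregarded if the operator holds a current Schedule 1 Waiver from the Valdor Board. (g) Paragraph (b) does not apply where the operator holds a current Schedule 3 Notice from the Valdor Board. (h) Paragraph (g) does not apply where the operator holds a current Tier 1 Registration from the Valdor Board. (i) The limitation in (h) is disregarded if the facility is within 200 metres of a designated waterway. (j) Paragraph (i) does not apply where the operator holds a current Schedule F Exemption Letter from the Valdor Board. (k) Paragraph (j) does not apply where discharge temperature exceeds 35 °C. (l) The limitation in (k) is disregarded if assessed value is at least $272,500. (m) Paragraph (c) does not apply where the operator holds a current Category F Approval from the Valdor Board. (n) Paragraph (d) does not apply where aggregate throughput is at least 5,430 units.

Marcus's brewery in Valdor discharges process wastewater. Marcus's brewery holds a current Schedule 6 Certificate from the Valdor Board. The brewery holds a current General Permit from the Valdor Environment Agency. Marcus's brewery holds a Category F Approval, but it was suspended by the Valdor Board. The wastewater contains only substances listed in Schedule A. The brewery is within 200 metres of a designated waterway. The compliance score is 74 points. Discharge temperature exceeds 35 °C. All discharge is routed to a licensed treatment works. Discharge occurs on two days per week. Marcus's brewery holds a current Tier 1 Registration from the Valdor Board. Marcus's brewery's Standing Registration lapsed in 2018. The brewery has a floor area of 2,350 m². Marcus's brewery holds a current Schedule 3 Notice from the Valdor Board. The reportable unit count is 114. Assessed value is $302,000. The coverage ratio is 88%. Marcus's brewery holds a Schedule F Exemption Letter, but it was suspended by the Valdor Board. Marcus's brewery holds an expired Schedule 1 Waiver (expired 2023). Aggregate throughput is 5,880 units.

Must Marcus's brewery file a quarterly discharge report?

Exception (a): a current General Permit is held; the facility's floor area is 2,350 m², less than the 2,400 m² limit — every condition holds. But applying paragraphs (e)–(f): (e) operates — the coverage ratio is 88%, under the 95% limit. (f) is inapplicable (there is no Schedule 1 Waiver in force), so (e) stands. So (a) is unavailable.
Exception (b)'s conditions are all satisfied: the reportable unit count is 114, less than the 115 limit; the wastewater is Schedule-A-only. But applying paragraphs (g)–(l): (g) operates against (b): a current Schedule 3 Notice is held. (h) would limit (g) — a current Tier 1 Registration is held — but (i) sets (h) aside: (i) operates against (h): the brewery is within 200 m of a designated waterway. (j) is not triggered (the Schedule F Exemption Letter is not current), so (i) stands. So (b) is unavailable.
Exception (c) does not apply: there is no Standing Registration in force.
All of (d)'s requirements are met (discharge occurs on no more than two days per week; discharge is routed to a licensed treatment works). But: (n) is engaged — aggregate throughput is 5,880 units, meeting the 5,430 units threshold. Exception (d) does not apply.
Every exception is unavailable, so the rule governs.

Yes — Marcus's brewery must file a quarterly discharge report.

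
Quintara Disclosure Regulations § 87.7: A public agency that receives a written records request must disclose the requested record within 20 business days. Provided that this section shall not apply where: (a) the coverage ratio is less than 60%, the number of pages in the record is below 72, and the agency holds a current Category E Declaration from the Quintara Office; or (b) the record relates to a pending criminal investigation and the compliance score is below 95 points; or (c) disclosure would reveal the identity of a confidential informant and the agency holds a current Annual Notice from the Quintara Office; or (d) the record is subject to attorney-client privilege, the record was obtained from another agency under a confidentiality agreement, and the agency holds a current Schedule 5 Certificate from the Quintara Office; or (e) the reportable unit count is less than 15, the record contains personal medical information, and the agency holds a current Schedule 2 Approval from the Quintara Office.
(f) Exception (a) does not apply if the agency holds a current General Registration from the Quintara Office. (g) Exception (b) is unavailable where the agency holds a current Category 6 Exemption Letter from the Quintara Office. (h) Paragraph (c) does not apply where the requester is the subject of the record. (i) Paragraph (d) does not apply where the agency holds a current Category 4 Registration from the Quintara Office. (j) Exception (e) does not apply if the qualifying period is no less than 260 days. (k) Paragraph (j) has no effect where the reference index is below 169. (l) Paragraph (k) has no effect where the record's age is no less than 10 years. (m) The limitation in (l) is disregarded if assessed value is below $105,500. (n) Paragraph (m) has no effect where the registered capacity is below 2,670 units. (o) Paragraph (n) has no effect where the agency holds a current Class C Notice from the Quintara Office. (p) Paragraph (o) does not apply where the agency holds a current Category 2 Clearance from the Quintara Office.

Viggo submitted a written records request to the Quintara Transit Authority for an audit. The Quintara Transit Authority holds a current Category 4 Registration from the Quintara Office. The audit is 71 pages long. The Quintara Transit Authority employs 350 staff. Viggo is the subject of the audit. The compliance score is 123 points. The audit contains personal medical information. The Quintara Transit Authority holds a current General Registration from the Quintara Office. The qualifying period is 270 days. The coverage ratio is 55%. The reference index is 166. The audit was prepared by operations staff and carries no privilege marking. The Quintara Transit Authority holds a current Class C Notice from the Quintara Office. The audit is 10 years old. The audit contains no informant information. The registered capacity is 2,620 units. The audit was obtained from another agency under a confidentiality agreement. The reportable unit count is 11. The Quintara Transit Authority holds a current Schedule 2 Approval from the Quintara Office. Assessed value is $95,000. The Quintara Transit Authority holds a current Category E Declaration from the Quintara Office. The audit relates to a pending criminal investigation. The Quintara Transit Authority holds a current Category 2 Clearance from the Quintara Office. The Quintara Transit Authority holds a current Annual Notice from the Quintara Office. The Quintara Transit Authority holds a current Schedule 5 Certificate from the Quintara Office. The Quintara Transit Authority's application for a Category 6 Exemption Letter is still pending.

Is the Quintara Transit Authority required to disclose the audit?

Exception (a) is satisfied on its face — the coverage ratio is 55%, less than the 60% limit; the number of pages in the record is 71, below the 72 limit; a current Category E Declaration is held. Turning to paragraph (f): (f) operates against (a): a current General Registration is held. Exception (a) does not apply.
Exception (b) requires that the compliance score is below 95 points; but the compliance score is 123 points, not below 95 points, so (b) is unavailable.
Exception (c) fails — the audit contains no informant information.
Exception (d) does not apply: the audit carries no privilege marking.
Exception (e) is satisfied on its face — the reportable unit count is 11, less than the 15 limit; the audit contains personal medical information; a current Schedule 2 Approval is held. Turning to paragraphs (j)–(p): (j) operates against (e): the qualifying period is 270 days, meeting the 260 days threshold. (k) operates (the reference index is 166, below the 169 limit), but is displaced by (l): (l) operates — the record's age is 10 years, meeting the 10 years threshold. (m) would limit (l) — assessed value is $95,000, below the $105,500 limit — but (n) sets (m) aside: (n) is engaged — the registered capacity is 2,620 units, below the 2,670 units limit. (o) would limit (n) — a current Class C Notice is held — but (p) sets (o) aside: (p) operates against (o): a current Category 2 Clearance is held. Exception (e) does not apply.
None of the exceptions is available; § 87.7 applies in full.

Yes — the Quintara Transit Authority must disclose the audit.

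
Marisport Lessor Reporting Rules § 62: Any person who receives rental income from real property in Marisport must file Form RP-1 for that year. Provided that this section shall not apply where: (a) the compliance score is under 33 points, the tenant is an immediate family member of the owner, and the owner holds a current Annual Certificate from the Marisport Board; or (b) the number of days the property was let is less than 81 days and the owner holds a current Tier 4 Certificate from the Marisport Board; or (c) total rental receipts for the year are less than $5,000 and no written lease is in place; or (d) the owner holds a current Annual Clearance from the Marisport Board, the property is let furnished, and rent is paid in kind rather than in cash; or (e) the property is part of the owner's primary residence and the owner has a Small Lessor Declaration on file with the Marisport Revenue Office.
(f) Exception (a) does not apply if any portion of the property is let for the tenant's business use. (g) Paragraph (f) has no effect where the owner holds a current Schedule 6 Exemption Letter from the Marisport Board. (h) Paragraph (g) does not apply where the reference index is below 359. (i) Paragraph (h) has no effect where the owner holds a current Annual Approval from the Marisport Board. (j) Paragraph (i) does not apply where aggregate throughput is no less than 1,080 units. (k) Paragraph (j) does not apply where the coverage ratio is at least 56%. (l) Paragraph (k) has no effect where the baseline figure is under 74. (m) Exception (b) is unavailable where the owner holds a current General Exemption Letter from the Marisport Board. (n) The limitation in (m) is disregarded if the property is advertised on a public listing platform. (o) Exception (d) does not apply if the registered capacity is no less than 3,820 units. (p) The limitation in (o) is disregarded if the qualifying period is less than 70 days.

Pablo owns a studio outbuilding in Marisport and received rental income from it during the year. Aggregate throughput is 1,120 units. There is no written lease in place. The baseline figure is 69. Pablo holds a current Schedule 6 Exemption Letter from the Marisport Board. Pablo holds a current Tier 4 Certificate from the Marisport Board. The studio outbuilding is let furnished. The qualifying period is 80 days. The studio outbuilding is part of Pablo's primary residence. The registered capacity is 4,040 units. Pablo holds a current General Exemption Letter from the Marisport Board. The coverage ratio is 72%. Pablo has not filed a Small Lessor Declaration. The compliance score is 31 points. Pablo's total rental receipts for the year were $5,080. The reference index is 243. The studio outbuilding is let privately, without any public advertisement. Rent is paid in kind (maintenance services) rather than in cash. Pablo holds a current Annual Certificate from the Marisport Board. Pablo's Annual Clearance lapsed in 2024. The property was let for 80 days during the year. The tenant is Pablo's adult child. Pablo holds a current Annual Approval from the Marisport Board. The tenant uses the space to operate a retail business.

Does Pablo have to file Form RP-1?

Exception (a) is satisfied on its face — the compliance score is 31 points, under the 33 points limit; the tenant is an immediate family member; a current Annual Certificate is held. But applying paragraphs (f)–(l): (f) operates — the space is let for business use. (g) is engaged (a current Schedule 6 Exemption Letter is held), but is displaced by (h): (h) is engaged — the reference index is 243, below the 359 limit. (i) would limit (h) — a current Annual Approval is held — but (j) sets (i) aside: (j) applies — aggregate throughput is 1,120 units, meeting the 1,080 units threshold. (k) would limit (j) — the coverage ratio is 72%, meeting the 56% threshold — but (l) sets (k) aside: (l) applies — the baseline figure is 69, under the 74 limit. So (a) is unavailable.
Exception (b)'s conditions are all satisfied: the number of days the property was let is 80 days, less than the 81 days limit; a current Tier 4 Certificate is held. However, paragraphs (m)–(n) must be considered: (m) operates — a current General Exemption Letter is held. (n), which would lift (m), is not triggered — the property is let privately without advertisement. Exception (b) does not apply.
Exception (c) fails — total rental receipts for the year are $5,080, not less than $5,000.
Exception (d) requires that the owner holds a current Annual Clearance from the Marisport Board; but there is no Annual Clearance in force, so (d) is unavailable.
Exception (e) requires that the owner has a Small Lessor Declaration on file with the Marisport Revenue Office; but no Small Lessor Declaration is on file, so (e) is unavailable.
No exception is made out. Pablo falls within the general rule.

Yes — Pablo must file Form RP-1.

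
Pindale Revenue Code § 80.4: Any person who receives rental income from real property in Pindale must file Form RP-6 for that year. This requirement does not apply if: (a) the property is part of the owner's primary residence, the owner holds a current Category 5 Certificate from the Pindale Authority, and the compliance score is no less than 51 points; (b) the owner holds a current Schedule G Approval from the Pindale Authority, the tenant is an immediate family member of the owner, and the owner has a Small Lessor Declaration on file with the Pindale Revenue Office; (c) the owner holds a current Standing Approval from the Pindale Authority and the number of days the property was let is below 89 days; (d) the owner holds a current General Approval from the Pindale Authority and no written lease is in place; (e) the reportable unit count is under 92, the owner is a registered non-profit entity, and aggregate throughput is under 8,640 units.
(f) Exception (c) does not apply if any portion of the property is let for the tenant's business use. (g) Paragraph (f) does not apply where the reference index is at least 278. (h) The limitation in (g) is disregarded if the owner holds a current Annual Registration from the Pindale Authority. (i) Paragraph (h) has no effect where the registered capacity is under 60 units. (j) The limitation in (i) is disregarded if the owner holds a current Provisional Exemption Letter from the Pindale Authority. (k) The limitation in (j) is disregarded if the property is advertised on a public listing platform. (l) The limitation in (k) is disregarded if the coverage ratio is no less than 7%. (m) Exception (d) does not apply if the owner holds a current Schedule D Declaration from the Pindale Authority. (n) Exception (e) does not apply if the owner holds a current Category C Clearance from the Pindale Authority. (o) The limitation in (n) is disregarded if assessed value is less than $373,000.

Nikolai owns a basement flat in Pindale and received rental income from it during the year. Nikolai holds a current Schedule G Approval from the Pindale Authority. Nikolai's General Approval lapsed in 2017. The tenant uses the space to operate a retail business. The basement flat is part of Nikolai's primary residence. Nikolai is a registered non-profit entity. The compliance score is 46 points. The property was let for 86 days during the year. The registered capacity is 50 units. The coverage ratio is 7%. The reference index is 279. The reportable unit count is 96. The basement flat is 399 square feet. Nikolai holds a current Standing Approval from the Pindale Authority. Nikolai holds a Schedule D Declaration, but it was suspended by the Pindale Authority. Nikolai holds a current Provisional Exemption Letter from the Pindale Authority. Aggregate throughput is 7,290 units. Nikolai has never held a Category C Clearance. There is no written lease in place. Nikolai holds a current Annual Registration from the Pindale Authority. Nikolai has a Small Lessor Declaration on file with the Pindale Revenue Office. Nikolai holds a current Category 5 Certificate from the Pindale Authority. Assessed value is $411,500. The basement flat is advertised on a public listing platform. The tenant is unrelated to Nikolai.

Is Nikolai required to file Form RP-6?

Yes — Nikolai must file Form RP-6.

Exception (a) fails — the compliance score is 46 points, short of 51 points.
Exception (b) does not apply: the tenant is unrelated to the owner.
Exception (c): a current Standing Approval is held; the number of days the property was let is 86 days, below the 89 days limit — every condition holds. But: (f) applies — the space is let for business use. (g) would limit (f) — the reference index is 279, meeting the 278 threshold — but (h) sets (g) aside: (h) operates against (g): a current Annual Registration is held. (i) would limit (h) — the registered capacity is 50 units, under the 60 units limit — but (j) sets (i) aside: (j) operates — a current Provisional Exemption Letter is held. (k) would limit (j) — the property is publicly advertised — but (l) sets (k) aside: (l) operates against (k): the coverage ratio is 7%, meeting the 7% threshold. (c) is therefore removed.
Exception (d) fails — there is no General Approval in force.
Exception (e) fails — the reportable unit count is 96, not under 92.
None of the exceptions is available; § 80.4 applies in full.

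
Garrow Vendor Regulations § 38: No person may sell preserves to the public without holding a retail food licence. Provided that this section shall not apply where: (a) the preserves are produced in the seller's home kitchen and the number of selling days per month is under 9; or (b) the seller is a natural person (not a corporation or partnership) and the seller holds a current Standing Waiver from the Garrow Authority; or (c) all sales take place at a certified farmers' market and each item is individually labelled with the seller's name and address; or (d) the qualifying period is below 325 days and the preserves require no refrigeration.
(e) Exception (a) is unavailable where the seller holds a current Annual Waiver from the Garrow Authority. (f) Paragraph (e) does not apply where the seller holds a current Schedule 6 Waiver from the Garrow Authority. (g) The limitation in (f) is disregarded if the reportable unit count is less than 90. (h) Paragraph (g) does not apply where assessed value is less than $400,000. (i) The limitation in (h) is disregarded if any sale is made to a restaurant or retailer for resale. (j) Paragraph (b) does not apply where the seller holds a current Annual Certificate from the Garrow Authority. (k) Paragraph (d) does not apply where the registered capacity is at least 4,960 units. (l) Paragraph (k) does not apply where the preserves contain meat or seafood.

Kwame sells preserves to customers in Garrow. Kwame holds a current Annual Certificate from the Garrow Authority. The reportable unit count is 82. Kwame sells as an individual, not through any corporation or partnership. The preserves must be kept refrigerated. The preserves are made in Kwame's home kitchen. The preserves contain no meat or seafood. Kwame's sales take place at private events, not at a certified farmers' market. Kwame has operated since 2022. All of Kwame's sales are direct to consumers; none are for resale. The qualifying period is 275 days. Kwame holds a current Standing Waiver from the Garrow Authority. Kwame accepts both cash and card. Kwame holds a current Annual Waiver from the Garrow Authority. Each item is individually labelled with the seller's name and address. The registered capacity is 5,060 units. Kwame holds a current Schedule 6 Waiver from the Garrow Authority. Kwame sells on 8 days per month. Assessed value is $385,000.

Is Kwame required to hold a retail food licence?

No — exception (a) applies; Kwame is not required to hold a retail food licence.

Exception (a): the preserves are home-kitchen produced; the number of selling days per month is 8, under the 9 limit — every condition holds. Applying paragraphs (e)–(i): (e) applies (a current Annual Waiver is held), but yields to (f): (f) operates against (e): a current Schedule 6 Waiver is held. (g) would limit (f) — the reportable unit count is 82, less than the 90 limit — but (h) sets (g) aside: (h) operates against (g): assessed value is $385,000, less than the $400,000 limit. (i), which would lift (h), is not triggered — no sales are for resale. So (a) applies.
Exception (b) is satisfied on its face — the seller is a natural person; a current Standing Waiver is held. However, paragraph (j) must be considered: (j) is engaged — a current Annual Certificate is held. Exception (b) does not apply.
Exception (c) does not apply: sales are at private events, not a certified farmers' market.
Exception (d) does not apply: the preserves require refrigeration.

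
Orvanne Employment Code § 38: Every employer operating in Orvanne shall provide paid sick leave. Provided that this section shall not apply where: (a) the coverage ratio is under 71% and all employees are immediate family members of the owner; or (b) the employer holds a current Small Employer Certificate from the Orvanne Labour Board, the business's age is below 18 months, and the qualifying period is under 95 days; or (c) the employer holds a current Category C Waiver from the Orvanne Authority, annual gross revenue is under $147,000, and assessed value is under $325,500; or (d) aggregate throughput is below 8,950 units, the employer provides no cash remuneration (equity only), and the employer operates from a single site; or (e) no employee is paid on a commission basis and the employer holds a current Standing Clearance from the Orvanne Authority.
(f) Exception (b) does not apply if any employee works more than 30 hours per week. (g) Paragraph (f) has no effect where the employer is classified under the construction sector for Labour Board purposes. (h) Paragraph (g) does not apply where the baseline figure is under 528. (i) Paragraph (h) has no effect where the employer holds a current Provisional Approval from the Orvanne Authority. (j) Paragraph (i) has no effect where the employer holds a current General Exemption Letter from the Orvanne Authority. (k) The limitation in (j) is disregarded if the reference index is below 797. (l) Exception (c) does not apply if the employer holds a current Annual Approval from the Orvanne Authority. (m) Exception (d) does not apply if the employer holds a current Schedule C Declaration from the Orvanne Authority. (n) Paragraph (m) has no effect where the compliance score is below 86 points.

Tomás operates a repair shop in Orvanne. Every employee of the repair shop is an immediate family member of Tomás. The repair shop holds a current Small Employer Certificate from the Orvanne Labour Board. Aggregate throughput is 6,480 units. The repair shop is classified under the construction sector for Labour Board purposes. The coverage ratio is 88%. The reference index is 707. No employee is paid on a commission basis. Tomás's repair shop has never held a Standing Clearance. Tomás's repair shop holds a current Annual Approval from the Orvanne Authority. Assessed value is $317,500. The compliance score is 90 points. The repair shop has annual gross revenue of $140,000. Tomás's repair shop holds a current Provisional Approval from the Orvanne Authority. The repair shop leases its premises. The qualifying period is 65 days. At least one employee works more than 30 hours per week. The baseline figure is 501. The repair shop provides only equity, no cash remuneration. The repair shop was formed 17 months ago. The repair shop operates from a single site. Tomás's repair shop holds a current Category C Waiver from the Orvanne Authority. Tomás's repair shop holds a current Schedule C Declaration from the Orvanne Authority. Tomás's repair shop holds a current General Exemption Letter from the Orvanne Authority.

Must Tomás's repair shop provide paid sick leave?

Exception (a) does not apply: the coverage ratio is 88%, not under 71%.
Exception (b) is satisfied on its face — a current Small Employer Certificate is held; the business's age is 17 months, below the 18 months limit; the qualifying period is 65 days, under the 95 days limit. Applying paragraphs (f)–(k): (f) would limit (b) — at least one employee exceeds 30 hours/week — but (g) sets (f) aside: (g) operates against (f): the repair shop is classified under the construction sector. (h) would limit (g) — the baseline figure is 501, under the 528 limit — but (i) sets (h) aside: (i) applies — a current Provisional Approval is held. (j) would limit (i) — a current General Exemption Letter is held — but (k) sets (j) aside: (k) applies — the reference index is 707, below the 797 limit. (b) remains available.
Exception (c) is satisfied on its face — a current Category C Waiver is held; annual gross revenue is $140,000, under the $147,000 limit; assessed value is $317,500, under the $325,500 limit. Turning to paragraph (l): (l) operates against (c): a current Annual Approval is held. (c) is therefore removed.
All of (d)'s requirements are met (aggregate throughput is 6,480 units, below the 8,950 units limit; remuneration is equity-only; the employer operates from a single site). But applying paragraphs (m)–(n): (m) operates against (d): a current Schedule C Declaration is held. (n) does not operate here (the compliance score is 90 points, not below 86 points), so (m) stands. Exception (d) does not apply.
Exception (e) does not apply: there is no Standing Clearance in force.

No — exception (b) applies; Tomás's repair shop is not required to provide paid sick leave.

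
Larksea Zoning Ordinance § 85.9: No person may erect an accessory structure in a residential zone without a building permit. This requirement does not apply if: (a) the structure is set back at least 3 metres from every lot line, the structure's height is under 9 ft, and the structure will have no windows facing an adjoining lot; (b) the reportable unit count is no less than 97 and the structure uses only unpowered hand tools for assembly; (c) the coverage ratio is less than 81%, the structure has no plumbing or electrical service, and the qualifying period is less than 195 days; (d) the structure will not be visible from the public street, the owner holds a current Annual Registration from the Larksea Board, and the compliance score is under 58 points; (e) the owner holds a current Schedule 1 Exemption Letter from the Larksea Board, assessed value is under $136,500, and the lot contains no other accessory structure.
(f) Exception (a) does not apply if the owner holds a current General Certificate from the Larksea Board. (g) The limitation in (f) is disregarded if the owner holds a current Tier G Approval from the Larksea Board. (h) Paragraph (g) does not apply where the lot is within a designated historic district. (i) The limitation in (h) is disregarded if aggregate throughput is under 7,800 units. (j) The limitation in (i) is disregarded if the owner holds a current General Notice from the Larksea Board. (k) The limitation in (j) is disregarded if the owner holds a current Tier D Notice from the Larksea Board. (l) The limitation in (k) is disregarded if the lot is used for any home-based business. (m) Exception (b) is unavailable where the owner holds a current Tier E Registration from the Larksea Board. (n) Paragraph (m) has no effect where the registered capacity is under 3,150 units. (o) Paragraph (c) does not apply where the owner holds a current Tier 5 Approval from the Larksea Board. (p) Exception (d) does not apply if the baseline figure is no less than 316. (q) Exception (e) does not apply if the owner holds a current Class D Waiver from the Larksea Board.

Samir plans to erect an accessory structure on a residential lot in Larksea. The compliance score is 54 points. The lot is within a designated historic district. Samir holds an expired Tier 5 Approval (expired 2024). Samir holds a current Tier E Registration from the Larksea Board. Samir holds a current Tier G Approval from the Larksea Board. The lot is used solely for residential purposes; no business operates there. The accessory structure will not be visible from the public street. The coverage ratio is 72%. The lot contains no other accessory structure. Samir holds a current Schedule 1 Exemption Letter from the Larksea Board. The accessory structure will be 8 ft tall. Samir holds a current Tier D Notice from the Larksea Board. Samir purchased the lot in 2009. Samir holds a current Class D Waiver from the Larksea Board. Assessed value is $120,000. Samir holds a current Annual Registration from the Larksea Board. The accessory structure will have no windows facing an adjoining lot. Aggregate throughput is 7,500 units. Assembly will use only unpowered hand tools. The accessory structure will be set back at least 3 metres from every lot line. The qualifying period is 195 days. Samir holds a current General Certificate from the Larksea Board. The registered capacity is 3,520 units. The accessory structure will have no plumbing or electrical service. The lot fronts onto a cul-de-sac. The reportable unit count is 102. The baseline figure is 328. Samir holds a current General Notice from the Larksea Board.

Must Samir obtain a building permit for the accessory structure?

No — exception (a) applies; Samir does not need a building permit.

Exception (a) is satisfied on its face — the setback is at least 3 m on every side; the structure's height is 8 ft, under the 9 ft limit; no windows face an adjoining lot. Under paragraphs (f)–(l): (f) would limit (a) — a current General Certificate is held — but (g) sets (f) aside: (g) applies — a current Tier G Approval is held. (h) is engaged (the lot is in a historic district), but is overridden by (i): (i) operates — aggregate throughput is 7,500 units, under the 7,800 units limit. (j) would limit (i) — a current General Notice is held — but (k) sets (j) aside: (k) operates against (j): a current Tier D Notice is held. (l) is not triggered (the lot is solely residential), so (k) stands. (a) remains available.
Exception (b) is satisfied on its face — the reportable unit count is 102, meeting the 97 threshold; assembly uses only hand tools. But: (m) applies — a current Tier E Registration is held. (n) is not engaged (the registered capacity is 3,520 units, not under 3,150 units), so (m) stands. (b) is therefore removed.
Exception (c) fails — the qualifying period is 195 days, not less than 195 days.
Exception (d) is satisfied on its face — the structure will not be visible from the street; a current Annual Registration is held; the compliance score is 54 points, under the 58 points limit. But applying paragraph (p): (p) applies — the baseline figure is 328, meeting the 316 threshold. (d) is therefore removed.
All of (e)'s requirements are met (a current Schedule 1 Exemption Letter is held; assessed value is $120,000, under the $136,500 limit; the lot has no other accessory structure). However, paragraph (q) must be considered: (q) operates against (e): a current Class D Waiver is held. Exception (e) does not apply.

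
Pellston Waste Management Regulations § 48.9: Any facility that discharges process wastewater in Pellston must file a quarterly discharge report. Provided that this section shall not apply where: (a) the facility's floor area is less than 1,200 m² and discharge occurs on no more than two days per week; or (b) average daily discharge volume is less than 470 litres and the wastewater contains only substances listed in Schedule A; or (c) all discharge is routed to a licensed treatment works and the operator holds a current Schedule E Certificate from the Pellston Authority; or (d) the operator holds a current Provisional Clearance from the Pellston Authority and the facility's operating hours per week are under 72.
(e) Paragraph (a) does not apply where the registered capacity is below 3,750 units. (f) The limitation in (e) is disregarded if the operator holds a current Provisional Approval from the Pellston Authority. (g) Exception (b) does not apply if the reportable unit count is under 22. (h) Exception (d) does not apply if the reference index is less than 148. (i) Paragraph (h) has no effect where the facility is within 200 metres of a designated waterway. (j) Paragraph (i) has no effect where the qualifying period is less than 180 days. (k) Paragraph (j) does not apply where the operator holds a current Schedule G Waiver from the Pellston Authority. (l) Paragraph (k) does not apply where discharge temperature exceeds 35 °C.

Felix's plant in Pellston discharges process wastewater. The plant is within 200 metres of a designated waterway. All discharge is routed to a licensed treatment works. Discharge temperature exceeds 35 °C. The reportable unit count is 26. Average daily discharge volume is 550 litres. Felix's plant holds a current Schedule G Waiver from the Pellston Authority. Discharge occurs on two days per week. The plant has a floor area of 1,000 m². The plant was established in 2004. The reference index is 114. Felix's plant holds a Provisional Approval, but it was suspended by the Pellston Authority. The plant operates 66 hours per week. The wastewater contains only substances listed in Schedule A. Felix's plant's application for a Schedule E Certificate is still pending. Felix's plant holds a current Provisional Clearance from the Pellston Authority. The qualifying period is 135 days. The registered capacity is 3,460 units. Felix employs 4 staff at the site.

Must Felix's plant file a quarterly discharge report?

Yes — Felix's plant must file a quarterly discharge report.

Exception (a) is satisfied on its face — the facility's floor area is 1,000 m², less than the 1,200 m² limit; discharge occurs on no more than two days per week. Turning to paragraphs (e)–(f): (e) operates — the registered capacity is 3,460 units, below the 3,750 units limit. (f) is inapplicable (there is no Provisional Approval in force), so (e) stands. So (a) is unavailable.
Exception (b) fails — average daily discharge volume is 550 litres, not less than 470 litres.
Exception (c) does not apply: no current Schedule E Certificate is held.
Exception (d) is satisfied on its face — a current Provisional Clearance is held; the facility's operating hours per week are 66, under the 72 limit. However, paragraphs (h)–(l) must be considered: (h) operates against (d): the reference index is 114, less than the 148 limit. (i) is triggered (the plant is within 200 m of a designated waterway), but is overridden by (j): (j) is triggered — the qualifying period is 135 days, less than the 180 days limit. (k) would limit (j) — a current Schedule G Waiver is held — but (l) sets (k) aside: (l) operates against (k): discharge temperature exceeds 35 °C. Exception (d) does not apply.
No exception applies. The general rule governs.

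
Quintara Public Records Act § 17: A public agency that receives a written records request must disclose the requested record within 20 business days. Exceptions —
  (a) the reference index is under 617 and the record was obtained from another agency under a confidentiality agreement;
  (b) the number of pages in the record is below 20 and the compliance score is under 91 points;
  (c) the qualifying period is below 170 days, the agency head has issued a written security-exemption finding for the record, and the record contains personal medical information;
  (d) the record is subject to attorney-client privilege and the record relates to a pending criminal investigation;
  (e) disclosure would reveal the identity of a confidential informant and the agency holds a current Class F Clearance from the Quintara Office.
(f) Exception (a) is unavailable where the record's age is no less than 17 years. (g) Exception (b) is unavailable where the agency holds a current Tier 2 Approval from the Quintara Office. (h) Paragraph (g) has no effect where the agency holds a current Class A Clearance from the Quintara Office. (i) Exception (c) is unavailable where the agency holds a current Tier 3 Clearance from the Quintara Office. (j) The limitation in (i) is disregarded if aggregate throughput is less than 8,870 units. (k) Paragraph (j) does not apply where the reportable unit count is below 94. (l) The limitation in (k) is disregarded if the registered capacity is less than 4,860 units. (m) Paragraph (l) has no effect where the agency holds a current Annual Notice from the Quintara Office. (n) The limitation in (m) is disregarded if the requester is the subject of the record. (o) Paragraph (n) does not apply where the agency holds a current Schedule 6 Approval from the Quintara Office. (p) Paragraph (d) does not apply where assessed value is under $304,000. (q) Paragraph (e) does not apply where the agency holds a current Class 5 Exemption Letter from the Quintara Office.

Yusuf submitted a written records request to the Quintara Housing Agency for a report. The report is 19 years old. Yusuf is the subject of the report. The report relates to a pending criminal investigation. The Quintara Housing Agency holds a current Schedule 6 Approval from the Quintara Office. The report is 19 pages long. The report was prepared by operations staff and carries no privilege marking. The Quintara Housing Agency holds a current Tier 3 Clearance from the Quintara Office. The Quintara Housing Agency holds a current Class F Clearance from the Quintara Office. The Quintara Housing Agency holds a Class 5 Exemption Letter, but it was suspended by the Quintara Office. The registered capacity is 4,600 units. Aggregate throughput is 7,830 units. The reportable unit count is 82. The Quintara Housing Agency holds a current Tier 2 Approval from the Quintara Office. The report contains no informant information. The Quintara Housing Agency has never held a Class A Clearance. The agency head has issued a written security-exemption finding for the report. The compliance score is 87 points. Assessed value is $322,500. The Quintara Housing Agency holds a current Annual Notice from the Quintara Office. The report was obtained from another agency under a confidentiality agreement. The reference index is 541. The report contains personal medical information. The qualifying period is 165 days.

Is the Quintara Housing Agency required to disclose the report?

Yes — the Quintara Housing Agency must disclose the report.

Exception (a) is satisfied on its face — the reference index is 541, under the 617 limit; the report was obtained under a confidentiality agreement. Turning to paragraph (f): (f) operates against (a): the record's age is 19 years, meeting the 17 years threshold. Exception (a) does not apply.
Exception (b)'s conditions are all satisfied: the number of pages in the record is 19, below the 20 limit; the compliance score is 87 points, under the 91 points limit. But: (g) operates against (b): a current Tier 2 Approval is held. (h), which would lift (g), does not operate here — no current Class A Clearance is held. Exception (b) does not apply.
Exception (c): the qualifying period is 165 days, below the 170 days limit; a written security-exemption finding has been issued; the report contains personal medical information — every condition holds. But applying paragraphs (i)–(o): (i) operates — a current Tier 3 Clearance is held. (j) applies (aggregate throughput is 7,830 units, less than the 8,870 units limit), but yields to (k): (k) operates — the reportable unit count is 82, below the 94 limit. (l) would limit (k) — the registered capacity is 4,600 units, less than the 4,860 units limit — but (m) sets (l) aside: (m) operates — a current Annual Notice is held. (n) applies (Yusuf is the subject of the report), but is itself disapplied by (o): (o) operates against (n): a current Schedule 6 Approval is held. (c) is therefore removed.
Exception (d) requires that the record is subject to attorney-client privilege; but the report carries no privilege marking, so (d) is unavailable.
Exception (e) does not apply: the report contains no informant information.
No exception applies. The general rule governs.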